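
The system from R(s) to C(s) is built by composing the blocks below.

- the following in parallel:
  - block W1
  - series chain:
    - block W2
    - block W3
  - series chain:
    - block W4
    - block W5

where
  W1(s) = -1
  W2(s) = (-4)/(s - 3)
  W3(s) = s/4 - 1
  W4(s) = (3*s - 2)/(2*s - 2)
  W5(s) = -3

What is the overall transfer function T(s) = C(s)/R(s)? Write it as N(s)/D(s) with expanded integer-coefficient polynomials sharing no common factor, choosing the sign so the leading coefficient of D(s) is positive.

Step 1 - combine W2, W3 in series, giving (4 - s)/(s - 3)
Step 2 - series reduction of W4, W5, giving (6 - 9*s)/(2*s - 2)
Step 3 - reduce the parallel group W1, (W2*W3), (W4*W5); the result is T(s) itself (integer coefficients, no common factor, positive leading denominator coefficient)

Final answer: (-13*s^2 + 51*s - 32)/(2*s^2 - 8*s + 6)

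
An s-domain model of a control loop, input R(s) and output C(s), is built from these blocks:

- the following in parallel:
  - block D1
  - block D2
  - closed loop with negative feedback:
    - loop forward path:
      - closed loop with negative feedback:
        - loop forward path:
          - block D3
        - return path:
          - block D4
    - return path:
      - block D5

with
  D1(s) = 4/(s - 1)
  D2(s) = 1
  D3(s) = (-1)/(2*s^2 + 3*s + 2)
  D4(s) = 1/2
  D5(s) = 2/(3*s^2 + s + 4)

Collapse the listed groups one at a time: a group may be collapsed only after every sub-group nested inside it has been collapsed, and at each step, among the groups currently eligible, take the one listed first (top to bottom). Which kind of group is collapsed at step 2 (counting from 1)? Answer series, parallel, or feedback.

Step 1. close the feedback loop around D3, D4
Step 2. apply the feedback formula to [D3/(1+D3*D4)], D5
Step 3. parallel reduction of D1, D2, [[D3/(1+D3*D4)]/(1+[D3/(1+D3*D4)]*D5)]
So the answer for step 2 is feedback.

Hence the answer: feedback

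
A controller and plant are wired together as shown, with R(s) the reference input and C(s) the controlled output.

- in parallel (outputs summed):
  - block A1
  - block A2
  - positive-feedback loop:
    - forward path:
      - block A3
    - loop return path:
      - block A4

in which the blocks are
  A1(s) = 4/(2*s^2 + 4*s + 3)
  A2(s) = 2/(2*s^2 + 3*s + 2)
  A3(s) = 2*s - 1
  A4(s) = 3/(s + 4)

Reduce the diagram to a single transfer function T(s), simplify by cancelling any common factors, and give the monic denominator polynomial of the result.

Step 1 - collapse the loop (A3 forward, A4 return), giving (-2*s^2 - 7*s + 4)/(5*s - 7)
Step 2 - reduce the parallel group A1, A2, [A3/(1-A3*A4)], giving (-8*s^6 - 56*s^5 - 126*s^4 - 72*s^3 - 27*s^2 - 44*s - 74)/(20*s^5 + 42*s^4 + 12*s^3 - 69*s^2 - 89*s - 42)
That last expression is T(s), already simplified. Scaling its denominator by 1/20 (the reciprocal of the leading coefficient) yields the monic denominator.

Answer: s^5 + 21*s^4/10 + 3*s^3/5 - 69*s^2/20 - 89*s/20 - 21/10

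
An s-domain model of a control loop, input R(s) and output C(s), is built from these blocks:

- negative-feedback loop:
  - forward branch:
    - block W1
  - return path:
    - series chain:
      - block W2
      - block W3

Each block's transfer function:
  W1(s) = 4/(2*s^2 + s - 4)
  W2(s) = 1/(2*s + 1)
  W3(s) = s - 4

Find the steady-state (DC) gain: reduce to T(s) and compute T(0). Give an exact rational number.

(1) multiply W2, W3 (series) gives (s - 4)/(2*s + 1)
(2) reduce the feedback loop with forward W1 and return (W2*W3) gives (8*s + 4)/(4*s^3 + 4*s^2 - 3*s - 20)
The step-2 result is T(s). Setting s = 0: T(0) = 4/(-20) = -1/5.

Answer: -1/5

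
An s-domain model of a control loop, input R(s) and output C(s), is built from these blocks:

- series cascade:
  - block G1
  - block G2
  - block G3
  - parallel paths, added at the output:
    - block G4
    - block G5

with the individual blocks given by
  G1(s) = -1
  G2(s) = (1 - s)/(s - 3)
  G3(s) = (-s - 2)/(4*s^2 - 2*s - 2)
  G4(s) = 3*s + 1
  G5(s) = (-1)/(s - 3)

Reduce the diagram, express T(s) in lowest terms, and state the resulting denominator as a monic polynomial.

1. parallel reduction of G4, G5; result (3*s^2 - 8*s - 4)/(s - 3)
2. combine G1, G2, G3, (G4+G5) in series; result (-3*s^3 + 2*s^2 + 20*s + 8)/(4*s^3 - 22*s^2 + 24*s + 18)
No further cancellation is possible in the step-2 result, so that is T(s). Its denominator becomes monic after dividing by the leading coefficient 4.

Answer: s^3 - 11*s^2/2 + 6*s + 9/2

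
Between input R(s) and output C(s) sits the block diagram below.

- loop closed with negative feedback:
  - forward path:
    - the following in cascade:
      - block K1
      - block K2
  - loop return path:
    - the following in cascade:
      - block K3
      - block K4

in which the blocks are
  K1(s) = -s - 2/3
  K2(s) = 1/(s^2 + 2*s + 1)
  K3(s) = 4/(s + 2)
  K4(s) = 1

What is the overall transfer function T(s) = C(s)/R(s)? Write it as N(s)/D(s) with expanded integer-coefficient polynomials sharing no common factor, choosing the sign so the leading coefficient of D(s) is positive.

Step 1. series reduction of K1, K2; result (-3*s - 2)/(3*s^2 + 6*s + 3)
Step 2. multiply K3, K4 (series); result 4/(s + 2)
Step 3. reduce the feedback loop with forward (K1*K2) and return (K3*K4), which is the overall transfer function T(s) = C(s)/R(s) in lowest terms

Therefore the answer is (-3*s^2 - 8*s - 4)/(3*s^3 + 12*s^2 + 3*s - 2).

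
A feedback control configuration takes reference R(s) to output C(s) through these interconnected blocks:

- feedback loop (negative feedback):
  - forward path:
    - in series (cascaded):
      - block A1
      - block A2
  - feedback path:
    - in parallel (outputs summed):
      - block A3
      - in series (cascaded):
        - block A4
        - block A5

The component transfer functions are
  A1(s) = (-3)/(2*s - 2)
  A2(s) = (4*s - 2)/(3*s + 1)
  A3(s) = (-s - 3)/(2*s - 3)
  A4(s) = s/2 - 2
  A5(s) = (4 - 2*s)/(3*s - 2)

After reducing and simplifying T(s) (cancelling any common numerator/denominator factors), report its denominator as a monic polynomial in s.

Step 1 - combine A1, A2 in series: (3 - 6*s)/(3*s^2 - 2*s - 1)
Step 2 - multiply A4, A5 (series): (-s^2 + 6*s - 8)/(3*s - 2)
Step 3 - add A3, (A4*A5) (parallel): (-2*s^3 + 12*s^2 - 41*s + 30)/(6*s^2 - 13*s + 6)
Step 4 - apply the feedback formula to (A1*A2), (A3+(A4*A5)): (-36*s^3 + 96*s^2 - 75*s + 18)/(30*s^4 - 129*s^3 + 320*s^2 - 302*s + 84)
T(s) is the step-4 result (common factors already cancelled). Leading coefficient of the denominator: 30. Divide through by 30 for the monic polynomial.

Therefore the answer is s^4 - 43*s^3/10 + 32*s^2/3 - 151*s/15 + 14/5.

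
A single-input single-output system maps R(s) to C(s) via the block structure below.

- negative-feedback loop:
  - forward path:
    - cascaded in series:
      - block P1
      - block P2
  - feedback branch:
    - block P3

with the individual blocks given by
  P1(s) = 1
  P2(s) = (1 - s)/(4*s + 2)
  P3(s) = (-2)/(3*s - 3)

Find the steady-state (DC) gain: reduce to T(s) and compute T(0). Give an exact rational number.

Reducing step by step:

[1] series reduction of P1, P2 gives (1 - s)/(4*s + 2)
[2] apply the feedback formula to (P1*P2), P3 gives (3 - 3*s)/(12*s + 8)
Evaluating the step-2 result (the overall T(s)) at s = 0 gives T(0) = 3/8.

Answer: 3/8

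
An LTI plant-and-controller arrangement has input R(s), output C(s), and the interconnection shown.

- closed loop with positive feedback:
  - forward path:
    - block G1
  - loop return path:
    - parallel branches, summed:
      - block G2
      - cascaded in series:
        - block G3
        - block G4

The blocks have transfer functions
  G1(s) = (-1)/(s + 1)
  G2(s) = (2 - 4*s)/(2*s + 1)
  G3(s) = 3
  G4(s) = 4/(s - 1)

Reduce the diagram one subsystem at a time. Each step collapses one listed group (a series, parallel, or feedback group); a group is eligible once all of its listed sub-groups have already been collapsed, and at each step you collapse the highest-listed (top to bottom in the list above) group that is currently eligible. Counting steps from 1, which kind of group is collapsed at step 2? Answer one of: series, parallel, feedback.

Answer: parallel

Working:
Step 1: combine G3, G4 in series
Step 2: parallel reduction of G2, (G3*G4)
Step 3: collapse the loop (G1 forward, (G2+(G3*G4)) return)
Step 2 collapses a parallel group.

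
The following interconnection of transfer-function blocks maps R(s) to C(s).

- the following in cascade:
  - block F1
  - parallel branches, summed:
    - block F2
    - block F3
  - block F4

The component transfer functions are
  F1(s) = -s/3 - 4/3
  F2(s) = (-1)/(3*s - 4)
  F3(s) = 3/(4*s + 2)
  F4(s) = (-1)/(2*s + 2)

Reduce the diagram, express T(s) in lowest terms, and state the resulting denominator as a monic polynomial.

The answer is s^3 + s^2/6 - 3*s/2 - 2/3.

Reasoning:
Step 1 - reduce the parallel group F2, F3 = (5*s - 14)/(12*s^2 - 10*s - 8)
Step 2 - combine F1, (F2+F3), F4 in series = (5*s^2 + 6*s - 56)/(72*s^3 + 12*s^2 - 108*s - 48)
No further cancellation is possible in the step-2 result, so that is T(s). Its denominator becomes monic after dividing by the leading coefficient 72.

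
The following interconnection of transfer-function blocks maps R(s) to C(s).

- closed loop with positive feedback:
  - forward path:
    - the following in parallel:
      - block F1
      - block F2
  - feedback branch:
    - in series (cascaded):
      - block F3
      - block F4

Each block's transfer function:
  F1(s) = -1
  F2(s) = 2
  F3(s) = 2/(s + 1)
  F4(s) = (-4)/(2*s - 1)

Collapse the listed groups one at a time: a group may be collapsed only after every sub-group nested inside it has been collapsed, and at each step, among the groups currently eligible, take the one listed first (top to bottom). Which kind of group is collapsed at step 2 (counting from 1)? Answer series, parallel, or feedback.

Step 1. combine F1, F2 in parallel
Step 2. combine F3, F4 in series
Step 3. collapse the loop ((F1+F2) forward, (F3*F4) return)
The group at step 2 is a series group.

Answer: series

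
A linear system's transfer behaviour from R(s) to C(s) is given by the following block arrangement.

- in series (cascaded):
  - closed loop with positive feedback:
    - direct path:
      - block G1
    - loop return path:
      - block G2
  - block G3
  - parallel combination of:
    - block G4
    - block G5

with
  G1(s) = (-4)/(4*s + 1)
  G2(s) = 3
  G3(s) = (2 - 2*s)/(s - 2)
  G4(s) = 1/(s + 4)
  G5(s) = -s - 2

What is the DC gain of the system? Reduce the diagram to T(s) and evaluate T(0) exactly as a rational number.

(1) collapse the loop (G1 forward, G2 return) -> (-4)/(4*s + 13)
(2) parallel reduction of G4, G5 -> (-s^2 - 6*s - 7)/(s + 4)
(3) cascade [G1/(1-G1*G2)], G3, (G4+G5) -> (-8*s^3 - 40*s^2 - 8*s + 56)/(4*s^3 + 21*s^2 - 6*s - 104)
Evaluating the step-3 result (the overall T(s)) at s = 0 gives T(0) = 56/(-104) = -7/13.

Hence the answer: -7/13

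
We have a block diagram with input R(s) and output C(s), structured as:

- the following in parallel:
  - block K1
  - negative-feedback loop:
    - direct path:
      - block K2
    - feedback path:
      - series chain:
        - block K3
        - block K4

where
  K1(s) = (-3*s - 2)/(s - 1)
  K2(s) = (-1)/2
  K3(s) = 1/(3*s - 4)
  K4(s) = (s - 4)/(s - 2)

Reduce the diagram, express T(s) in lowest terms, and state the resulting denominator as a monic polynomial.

(1) multiply K3, K4 (series), giving (s - 4)/(3*s^2 - 10*s + 8)
(2) reduce the feedback loop with forward K2 and return (K3*K4), giving (-3*s^2 + 10*s - 8)/(6*s^2 - 21*s + 20)
(3) add K1, [K2/(1+K2*(K3*K4))] (parallel), giving (-21*s^3 + 64*s^2 - 36*s - 32)/(6*s^3 - 27*s^2 + 41*s - 20)
No further cancellation is possible in the step-3 result, so that is T(s). Its denominator becomes monic after dividing by the leading coefficient 6.

Hence the answer: s^3 - 9*s^2/2 + 41*s/6 - 10/3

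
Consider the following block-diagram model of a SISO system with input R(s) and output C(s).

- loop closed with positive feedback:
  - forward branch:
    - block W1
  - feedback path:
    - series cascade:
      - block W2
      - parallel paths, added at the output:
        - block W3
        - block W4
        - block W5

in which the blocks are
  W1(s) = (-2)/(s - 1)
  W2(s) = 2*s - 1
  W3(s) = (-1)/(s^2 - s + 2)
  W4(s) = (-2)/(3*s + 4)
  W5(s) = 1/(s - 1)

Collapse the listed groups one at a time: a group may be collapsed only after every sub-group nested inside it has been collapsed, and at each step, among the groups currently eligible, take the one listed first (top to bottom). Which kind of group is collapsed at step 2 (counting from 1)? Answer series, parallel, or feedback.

(1) combine W3, W4, W5 in parallel
(2) reduce the series chain W2, (W3+W4+W5)
(3) close the feedback loop around W1, (W2*(W3+W4+W5))
At step 2 the group reduced is series.

Answer: series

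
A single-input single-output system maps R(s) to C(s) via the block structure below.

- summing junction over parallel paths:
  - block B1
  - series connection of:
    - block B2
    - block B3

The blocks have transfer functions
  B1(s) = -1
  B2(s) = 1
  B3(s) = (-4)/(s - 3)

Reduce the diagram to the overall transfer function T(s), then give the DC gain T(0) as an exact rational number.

1. multiply B2, B3 (series) gives (-4)/(s - 3)
2. combine B1, (B2*B3) in parallel gives (-s - 1)/(s - 3)
Evaluating the step-2 result (the overall T(s)) at s = 0 gives T(0) = -1/(-3) = 1/3.

Therefore the answer is 1/3.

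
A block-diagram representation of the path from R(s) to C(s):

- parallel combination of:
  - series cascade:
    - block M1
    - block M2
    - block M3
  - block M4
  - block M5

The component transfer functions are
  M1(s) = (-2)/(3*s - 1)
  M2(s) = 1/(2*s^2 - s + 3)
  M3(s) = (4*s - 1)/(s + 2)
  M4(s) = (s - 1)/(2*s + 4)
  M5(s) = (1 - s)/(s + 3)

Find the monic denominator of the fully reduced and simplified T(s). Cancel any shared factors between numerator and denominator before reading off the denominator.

First reduce the diagram to T(s).

1. reduce the series chain M1, M2, M3, giving (2 - 8*s)/(6*s^4 + 7*s^3 + 17*s - 6)
2. reduce the parallel group (M1*M2*M3), M4, M5, giving (-6*s^5 + 5*s^4 - 4*s^3 - 18*s^2 - 34*s + 9)/(12*s^5 + 50*s^4 + 42*s^3 + 34*s^2 + 90*s - 36)
T(s) is the step-2 result (common factors already cancelled). Leading coefficient of the denominator: 12. Divide through by 12 for the monic polynomial.

Answer: s^5 + 25*s^4/6 + 7*s^3/2 + 17*s^2/6 + 15*s/2 - 3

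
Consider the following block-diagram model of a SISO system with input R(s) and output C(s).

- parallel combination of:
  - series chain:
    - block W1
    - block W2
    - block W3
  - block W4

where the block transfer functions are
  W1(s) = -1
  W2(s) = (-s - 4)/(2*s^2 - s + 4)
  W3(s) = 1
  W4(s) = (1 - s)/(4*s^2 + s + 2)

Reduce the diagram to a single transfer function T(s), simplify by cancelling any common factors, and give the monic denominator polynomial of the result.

Step 1 - combine W1, W2, W3 in series gives (s + 4)/(2*s^2 - s + 4)
Step 2 - parallel reduction of (W1*W2*W3), W4 gives (2*s^3 + 20*s^2 + s + 12)/(8*s^4 - 2*s^3 + 19*s^2 + 2*s + 8)
T(s) is the step-2 result (common factors already cancelled). Leading coefficient of the denominator: 8. Divide through by 8 for the monic polynomial.

Final answer: s^4 - s^3/4 + 19*s^2/8 + s/4 + 1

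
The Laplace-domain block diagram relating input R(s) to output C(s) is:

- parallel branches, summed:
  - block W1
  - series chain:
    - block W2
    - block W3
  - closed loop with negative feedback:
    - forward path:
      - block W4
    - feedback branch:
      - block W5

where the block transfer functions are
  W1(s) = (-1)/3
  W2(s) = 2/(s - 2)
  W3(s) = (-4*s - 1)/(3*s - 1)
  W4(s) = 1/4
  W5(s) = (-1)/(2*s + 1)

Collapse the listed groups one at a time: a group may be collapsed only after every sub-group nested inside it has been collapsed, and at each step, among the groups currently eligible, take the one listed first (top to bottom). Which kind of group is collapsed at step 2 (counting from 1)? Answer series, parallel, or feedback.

Reducing step by step:

Step 1. multiply W2, W3 (series)
Step 2. close the feedback loop around W4, W5
Step 3. parallel reduction of W1, (W2*W3), [W4/(1+W4*W5)]
The group at step 2 is a feedback group.

Answer: feedback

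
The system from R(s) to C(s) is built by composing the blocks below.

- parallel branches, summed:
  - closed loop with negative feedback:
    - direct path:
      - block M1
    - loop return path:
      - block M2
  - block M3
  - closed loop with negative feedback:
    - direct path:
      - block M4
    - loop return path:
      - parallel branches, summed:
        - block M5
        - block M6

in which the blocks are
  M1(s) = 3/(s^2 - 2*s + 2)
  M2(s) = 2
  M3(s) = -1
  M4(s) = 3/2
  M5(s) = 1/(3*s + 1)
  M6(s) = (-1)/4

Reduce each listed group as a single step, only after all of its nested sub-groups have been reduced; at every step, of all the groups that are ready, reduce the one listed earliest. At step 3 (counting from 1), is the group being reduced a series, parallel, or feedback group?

Answer: feedback

Working:
1. collapse the loop (M1 forward, M2 return)
2. combine M5, M6 in parallel
3. feedback reduction of M4, (M5+M6)
4. parallel reduction of [M1/(1+M1*M2)], M3, [M4/(1+M4*(M5+M6))]
The group at step 3 is a feedback group.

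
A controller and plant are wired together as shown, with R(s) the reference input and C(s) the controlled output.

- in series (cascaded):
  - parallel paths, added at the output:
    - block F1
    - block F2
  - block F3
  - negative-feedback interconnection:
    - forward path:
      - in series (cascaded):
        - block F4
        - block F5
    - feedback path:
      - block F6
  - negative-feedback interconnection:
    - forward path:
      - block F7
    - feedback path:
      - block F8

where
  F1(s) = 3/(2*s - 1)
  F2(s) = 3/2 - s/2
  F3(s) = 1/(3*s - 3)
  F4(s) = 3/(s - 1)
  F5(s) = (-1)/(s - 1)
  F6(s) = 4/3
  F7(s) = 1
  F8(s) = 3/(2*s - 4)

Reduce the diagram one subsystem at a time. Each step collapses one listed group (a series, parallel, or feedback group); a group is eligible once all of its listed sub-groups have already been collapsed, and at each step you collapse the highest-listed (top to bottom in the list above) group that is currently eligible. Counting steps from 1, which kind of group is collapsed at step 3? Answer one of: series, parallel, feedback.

Step 1 - add F1, F2 (parallel)
Step 2 - reduce the series chain F4, F5
Step 3 - apply the feedback formula to (F4*F5), F6
Step 4 - feedback reduction of F7, F8
Step 5 - multiply (F1+F2), F3, [(F4*F5)/(1+(F4*F5)*F6)], [F7/(1+F7*F8)] (series)
Step 3: feedback.

Therefore the answer is feedback.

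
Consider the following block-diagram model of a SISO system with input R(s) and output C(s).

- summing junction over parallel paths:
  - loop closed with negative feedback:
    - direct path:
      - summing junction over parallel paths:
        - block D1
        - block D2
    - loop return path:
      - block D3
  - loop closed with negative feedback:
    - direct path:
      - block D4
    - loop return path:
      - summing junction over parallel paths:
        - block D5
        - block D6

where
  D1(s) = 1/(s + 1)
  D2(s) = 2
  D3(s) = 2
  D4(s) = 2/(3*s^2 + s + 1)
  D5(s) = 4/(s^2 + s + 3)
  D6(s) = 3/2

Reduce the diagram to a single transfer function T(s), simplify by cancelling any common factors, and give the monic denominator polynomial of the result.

(1) sum the parallel branches D1, D2; result (2*s + 3)/(s + 1)
(2) collapse the loop ((D1+D2) forward, D3 return); result (2*s + 3)/(5*s + 7)
(3) add D5, D6 (parallel); result (3*s^2 + 3*s + 17)/(2*s^2 + 2*s + 6)
(4) apply the feedback formula to D4, (D5+D6); result (2*s^2 + 2*s + 6)/(3*s^4 + 4*s^3 + 14*s^2 + 7*s + 20)
(5) sum the parallel branches [(D1+D2)/(1+(D1+D2)*D3)], [D4/(1+D4*(D5+D6))]; result (6*s^5 + 17*s^4 + 50*s^3 + 80*s^2 + 105*s + 102)/(15*s^5 + 41*s^4 + 98*s^3 + 133*s^2 + 149*s + 140)
No further cancellation is possible in the step-5 result, so that is T(s). Its denominator becomes monic after dividing by the leading coefficient 15.

Answer: s^5 + 41*s^4/15 + 98*s^3/15 + 133*s^2/15 + 149*s/15 + 28/3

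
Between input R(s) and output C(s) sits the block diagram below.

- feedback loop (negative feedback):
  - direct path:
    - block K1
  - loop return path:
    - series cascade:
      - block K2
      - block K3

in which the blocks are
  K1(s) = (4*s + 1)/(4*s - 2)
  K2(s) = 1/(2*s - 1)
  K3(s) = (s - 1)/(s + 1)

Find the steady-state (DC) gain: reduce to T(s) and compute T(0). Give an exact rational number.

[1] multiply K2, K3 (series), giving (s - 1)/(2*s^2 + s - 1)
[2] apply the feedback formula to K1, (K2*K3), giving (8*s^3 + 6*s^2 - 3*s - 1)/(8*s^3 + 4*s^2 - 9*s + 1)
Step 2 gives the overall T(s). Then T(0) = -1/1 = -1.

Therefore the answer is -1.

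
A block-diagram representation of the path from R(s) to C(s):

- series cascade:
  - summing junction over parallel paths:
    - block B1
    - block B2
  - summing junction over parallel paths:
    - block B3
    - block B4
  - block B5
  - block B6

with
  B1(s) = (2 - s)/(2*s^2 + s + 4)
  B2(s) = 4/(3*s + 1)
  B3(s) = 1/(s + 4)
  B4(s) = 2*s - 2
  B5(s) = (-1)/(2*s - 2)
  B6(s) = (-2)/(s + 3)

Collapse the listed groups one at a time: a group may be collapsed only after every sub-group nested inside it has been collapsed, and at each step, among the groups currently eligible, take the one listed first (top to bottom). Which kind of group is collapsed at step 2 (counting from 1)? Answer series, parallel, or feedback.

The answer is parallel.

Reasoning:
1. add B1, B2 (parallel)
2. sum the parallel branches B3, B4
3. combine (B1+B2), (B3+B4), B5, B6 in series
At step 2 the group reduced is parallel.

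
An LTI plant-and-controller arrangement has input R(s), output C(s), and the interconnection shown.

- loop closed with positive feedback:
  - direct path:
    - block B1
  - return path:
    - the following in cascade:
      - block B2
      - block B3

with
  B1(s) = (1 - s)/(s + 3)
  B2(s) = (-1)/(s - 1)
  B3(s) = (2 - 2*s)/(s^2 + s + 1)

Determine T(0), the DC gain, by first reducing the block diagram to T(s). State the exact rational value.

First reduce the diagram to T(s).

Step 1 - cascade B2, B3 gives 2/(s^2 + s + 1)
Step 2 - apply the feedback formula to B1, (B2*B3) gives (1 - s^3)/(s^3 + 4*s^2 + 6*s + 1)
Step 2 gives the overall T(s). Then T(0) = 1/1 = 1.

Answer: 1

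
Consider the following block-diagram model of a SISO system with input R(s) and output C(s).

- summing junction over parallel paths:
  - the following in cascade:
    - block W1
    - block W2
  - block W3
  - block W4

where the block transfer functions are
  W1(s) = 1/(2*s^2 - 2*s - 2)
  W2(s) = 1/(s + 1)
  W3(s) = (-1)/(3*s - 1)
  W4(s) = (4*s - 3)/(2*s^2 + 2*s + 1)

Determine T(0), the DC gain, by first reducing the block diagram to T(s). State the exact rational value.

The answer is -5/2.

Reasoning:
Step 1. series reduction of W1, W2: 1/(2*s^3 - 4*s - 2)
Step 2. sum the parallel branches (W1*W2), W3, W4: (20*s^5 - 30*s^4 - 30*s^3 + 44*s^2 + 23*s - 5)/(12*s^6 + 8*s^5 - 22*s^4 - 30*s^3 - 12*s^2 + 2*s + 2)
The step-2 result is T(s). Setting s = 0: T(0) = -5/2.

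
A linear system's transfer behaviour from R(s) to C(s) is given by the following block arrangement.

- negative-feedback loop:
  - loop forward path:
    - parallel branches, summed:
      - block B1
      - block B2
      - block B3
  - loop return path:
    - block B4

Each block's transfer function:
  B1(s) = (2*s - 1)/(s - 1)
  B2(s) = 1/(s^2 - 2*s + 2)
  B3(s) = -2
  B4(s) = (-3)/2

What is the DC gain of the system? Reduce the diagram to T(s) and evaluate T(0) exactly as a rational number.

First reduce the diagram to T(s).

1. parallel reduction of B1, B2, B3 -> (s^2 - s + 1)/(s^3 - 3*s^2 + 4*s - 2)
2. close the feedback loop around (B1+B2+B3), B4 -> (2*s^2 - 2*s + 2)/(2*s^3 - 9*s^2 + 11*s - 7)
DC gain: substitute s = 0 into T(s) from step 2: T(0) = 2/(-7) = -2/7.

Answer: -2/7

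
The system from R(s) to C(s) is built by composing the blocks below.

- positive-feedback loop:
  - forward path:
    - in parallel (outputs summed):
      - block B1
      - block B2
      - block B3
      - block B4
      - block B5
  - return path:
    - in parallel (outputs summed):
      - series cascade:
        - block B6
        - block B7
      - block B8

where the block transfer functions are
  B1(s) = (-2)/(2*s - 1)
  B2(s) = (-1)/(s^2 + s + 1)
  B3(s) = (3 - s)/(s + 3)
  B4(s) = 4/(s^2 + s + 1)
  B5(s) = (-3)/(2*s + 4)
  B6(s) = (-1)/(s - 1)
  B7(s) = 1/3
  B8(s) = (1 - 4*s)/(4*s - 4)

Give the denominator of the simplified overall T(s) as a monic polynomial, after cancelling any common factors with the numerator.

(1) combine B1, B2, B3, B4, B5 in parallel -> (-4*s^5 - 8*s^4 - 9*s^3 + 10*s^2 + 2*s - 63)/(4*s^5 + 22*s^4 + 36*s^3 + 20*s^2 + 2*s - 12)
(2) series reduction of B6, B7 -> (-1)/(3*s - 3)
(3) parallel reduction of (B6*B7), B8 -> (-12*s - 1)/(12*s - 12)
(4) close the feedback loop around (B1+B2+B3+B4+B5), ((B6*B7)+B8) -> (-48*s^6 - 48*s^5 - 12*s^4 + 228*s^3 - 96*s^2 - 780*s + 756)/(116*s^5 + 52*s^4 - 81*s^3 - 182*s^2 - 922*s + 81)
No further cancellation is possible in the step-4 result, so that is T(s). Its denominator becomes monic after dividing by the leading coefficient 116.

Answer: s^5 + 13*s^4/29 - 81*s^3/116 - 91*s^2/58 - 461*s/58 + 81/116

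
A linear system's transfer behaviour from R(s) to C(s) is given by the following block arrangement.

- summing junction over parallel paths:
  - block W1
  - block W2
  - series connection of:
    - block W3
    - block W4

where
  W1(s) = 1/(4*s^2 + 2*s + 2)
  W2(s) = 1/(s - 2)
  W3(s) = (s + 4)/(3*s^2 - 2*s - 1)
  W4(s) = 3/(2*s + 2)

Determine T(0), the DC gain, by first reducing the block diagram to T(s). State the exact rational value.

First reduce the diagram to T(s).

Step 1 - multiply W3, W4 (series) -> (3*s + 12)/(6*s^3 + 2*s^2 - 6*s - 2)
Step 2 - add W1, W2, (W3*W4) (parallel) -> (12*s^5 + 19*s^4 + 6*s^3 - 52*s^2 - 21*s - 24)/(12*s^6 - 14*s^5 - 24*s^4 + 8*s^2 + 14*s + 4)
Step 2 gives the overall T(s). Then T(0) = -24/4 = -6.

Answer: -6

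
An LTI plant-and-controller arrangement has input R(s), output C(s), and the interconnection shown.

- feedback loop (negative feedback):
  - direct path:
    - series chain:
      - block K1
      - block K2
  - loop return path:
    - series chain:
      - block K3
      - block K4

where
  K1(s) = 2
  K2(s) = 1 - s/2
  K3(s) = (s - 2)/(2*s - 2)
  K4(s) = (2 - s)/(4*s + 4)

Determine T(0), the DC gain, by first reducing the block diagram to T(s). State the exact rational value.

[1] series reduction of K1, K2, giving 2 - s
[2] series reduction of K3, K4, giving (-s^2 + 4*s - 4)/(8*s^2 - 8)
[3] close the feedback loop around (K1*K2), (K3*K4), giving (-8*s^3 + 16*s^2 + 8*s - 16)/(s^3 + 2*s^2 + 12*s - 16)
DC gain: substitute s = 0 into T(s) from step 3: T(0) = -16/(-16) = 1.

Therefore the answer is 1.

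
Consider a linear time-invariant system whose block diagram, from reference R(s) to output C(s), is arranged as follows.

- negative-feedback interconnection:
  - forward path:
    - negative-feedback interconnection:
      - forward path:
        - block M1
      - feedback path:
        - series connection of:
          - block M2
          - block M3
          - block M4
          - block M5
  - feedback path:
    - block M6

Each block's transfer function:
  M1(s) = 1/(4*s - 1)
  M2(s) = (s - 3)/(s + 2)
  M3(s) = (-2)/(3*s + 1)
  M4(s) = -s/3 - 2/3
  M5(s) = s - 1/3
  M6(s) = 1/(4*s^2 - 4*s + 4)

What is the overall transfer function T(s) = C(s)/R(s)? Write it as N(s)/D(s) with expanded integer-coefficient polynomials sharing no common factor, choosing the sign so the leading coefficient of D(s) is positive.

First reduce the diagram to T(s).

Step 1 - series reduction of M2, M3, M4, M5: (6*s^2 - 20*s + 6)/(27*s + 9)
Step 2 - reduce the feedback loop with forward M1 and return (M2*M3*M4*M5): (27*s + 9)/(114*s^2 - 11*s - 3)
Step 3 - reduce the feedback loop with forward [M1/(1+M1*(M2*M3*M4*M5))] and return M6 - this is the overall T(s), already in the required normalized form

Answer: (108*s^3 - 72*s^2 + 72*s + 36)/(456*s^4 - 500*s^3 + 488*s^2 - 5*s - 3)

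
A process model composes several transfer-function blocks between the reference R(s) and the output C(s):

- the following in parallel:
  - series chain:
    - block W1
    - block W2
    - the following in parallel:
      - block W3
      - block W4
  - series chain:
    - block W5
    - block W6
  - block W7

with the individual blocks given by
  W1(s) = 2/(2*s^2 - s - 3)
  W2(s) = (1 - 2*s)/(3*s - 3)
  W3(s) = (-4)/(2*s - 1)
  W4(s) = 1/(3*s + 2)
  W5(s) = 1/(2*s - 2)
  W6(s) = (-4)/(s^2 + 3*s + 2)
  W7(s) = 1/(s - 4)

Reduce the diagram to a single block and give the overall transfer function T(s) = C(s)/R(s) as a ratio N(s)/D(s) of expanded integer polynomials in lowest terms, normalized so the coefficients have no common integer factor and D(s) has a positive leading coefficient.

Step 1 - sum the parallel branches W3, W4 gives (-10*s - 9)/(6*s^2 + s - 2)
Step 2 - combine W1, W2, (W3+W4) in series gives (20*s + 18)/(18*s^4 - 15*s^3 - 36*s^2 + 15*s + 18)
Step 3 - combine W5, W6 in series gives (-2)/(s^3 + 2*s^2 - s - 2)
Step 4 - reduce the parallel group (W1*W2*(W3+W4)), (W5*W6), W7 - this is the overall T(s), already in the required normalized form

Answer: (18*s^5 + 21*s^4 - 82*s^3 + 95*s^2 - 232*s - 252)/(18*s^6 - 51*s^5 - 150*s^4 + 207*s^3 + 276*s^2 - 156*s - 144)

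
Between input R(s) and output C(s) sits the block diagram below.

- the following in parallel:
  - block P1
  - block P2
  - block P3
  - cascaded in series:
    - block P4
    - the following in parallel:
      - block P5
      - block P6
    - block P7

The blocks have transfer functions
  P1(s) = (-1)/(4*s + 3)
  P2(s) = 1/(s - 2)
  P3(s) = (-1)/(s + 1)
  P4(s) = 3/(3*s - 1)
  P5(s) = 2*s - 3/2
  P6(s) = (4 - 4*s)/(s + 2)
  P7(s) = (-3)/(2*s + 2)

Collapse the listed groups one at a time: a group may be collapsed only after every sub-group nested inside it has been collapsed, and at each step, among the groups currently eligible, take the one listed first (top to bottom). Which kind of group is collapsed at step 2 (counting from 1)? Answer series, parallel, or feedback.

Reducing step by step:

[1] combine P5, P6 in parallel
[2] combine P4, (P5+P6), P7 in series
[3] add P1, P2, P3, (P4*(P5+P6)*P7) (parallel)
Step 2 collapses a series group.

Answer: series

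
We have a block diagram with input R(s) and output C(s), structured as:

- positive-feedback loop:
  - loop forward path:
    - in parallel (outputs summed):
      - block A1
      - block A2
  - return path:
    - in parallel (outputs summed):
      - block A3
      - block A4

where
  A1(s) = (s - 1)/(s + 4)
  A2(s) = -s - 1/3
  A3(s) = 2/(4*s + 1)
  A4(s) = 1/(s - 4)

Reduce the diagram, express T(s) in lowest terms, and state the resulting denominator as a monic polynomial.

Reducing step by step:

Step 1 - reduce the parallel group A1, A2 = (-3*s^2 - 10*s - 7)/(3*s + 12)
Step 2 - reduce the parallel group A3, A4 = (6*s - 7)/(4*s^2 - 15*s - 4)
Step 3 - feedback reduction of (A1+A2), (A3+A4) = (-12*s^4 + 5*s^3 + 134*s^2 + 145*s + 28)/(30*s^3 + 42*s^2 - 220*s - 97)
No further cancellation is possible in the step-3 result, so that is T(s). Its denominator becomes monic after dividing by the leading coefficient 30.

Answer: s^3 + 7*s^2/5 - 22*s/3 - 97/30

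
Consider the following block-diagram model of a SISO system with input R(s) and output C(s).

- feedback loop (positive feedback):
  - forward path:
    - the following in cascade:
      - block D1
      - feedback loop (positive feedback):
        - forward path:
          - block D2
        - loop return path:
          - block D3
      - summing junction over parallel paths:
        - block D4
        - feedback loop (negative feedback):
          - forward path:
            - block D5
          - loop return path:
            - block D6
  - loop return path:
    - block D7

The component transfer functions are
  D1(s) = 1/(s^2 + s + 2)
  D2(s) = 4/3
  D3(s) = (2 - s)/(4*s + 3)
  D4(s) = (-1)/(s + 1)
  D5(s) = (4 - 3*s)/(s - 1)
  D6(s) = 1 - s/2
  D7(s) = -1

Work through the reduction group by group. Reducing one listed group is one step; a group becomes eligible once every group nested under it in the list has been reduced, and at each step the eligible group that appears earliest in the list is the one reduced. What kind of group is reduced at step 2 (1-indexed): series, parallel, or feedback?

Step 1 - feedback reduction of D2, D3
Step 2 - feedback reduction of D5, D6
Step 3 - reduce the parallel group D4, [D5/(1+D5*D6)]
Step 4 - series reduction of D1, [D2/(1-D2*D3)], (D4+[D5/(1+D5*D6)])
Step 5 - feedback reduction of (D1*[D2/(1-D2*D3)]*(D4+[D5/(1+D5*D6)])), D7
Step 2 collapses a feedback group.

Answer: feedback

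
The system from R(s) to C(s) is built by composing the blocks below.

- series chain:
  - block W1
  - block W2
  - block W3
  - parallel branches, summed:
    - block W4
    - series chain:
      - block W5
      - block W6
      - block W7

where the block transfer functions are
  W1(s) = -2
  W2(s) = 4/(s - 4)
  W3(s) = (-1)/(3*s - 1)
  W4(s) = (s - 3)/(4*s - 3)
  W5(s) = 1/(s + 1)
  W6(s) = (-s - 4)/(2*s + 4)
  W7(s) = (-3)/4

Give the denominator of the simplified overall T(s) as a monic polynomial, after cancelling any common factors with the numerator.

Step 1: cascade W5, W6, W7 = (3*s + 12)/(8*s^2 + 24*s + 16)
Step 2: parallel reduction of W4, (W5*W6*W7) = (8*s^3 + 12*s^2 - 17*s - 84)/(32*s^3 + 72*s^2 - 8*s - 48)
Step 3: multiply W1, W2, W3, (W4+(W5*W6*W7)) (series) = (8*s^3 + 12*s^2 - 17*s - 84)/(12*s^5 - 25*s^4 - 104*s^3 + 31*s^2 + 74*s - 24)
T(s) is the step-3 result (common factors already cancelled). Leading coefficient of the denominator: 12. Divide through by 12 for the monic polynomial.

Therefore the answer is s^5 - 25*s^4/12 - 26*s^3/3 + 31*s^2/12 + 37*s/6 - 2.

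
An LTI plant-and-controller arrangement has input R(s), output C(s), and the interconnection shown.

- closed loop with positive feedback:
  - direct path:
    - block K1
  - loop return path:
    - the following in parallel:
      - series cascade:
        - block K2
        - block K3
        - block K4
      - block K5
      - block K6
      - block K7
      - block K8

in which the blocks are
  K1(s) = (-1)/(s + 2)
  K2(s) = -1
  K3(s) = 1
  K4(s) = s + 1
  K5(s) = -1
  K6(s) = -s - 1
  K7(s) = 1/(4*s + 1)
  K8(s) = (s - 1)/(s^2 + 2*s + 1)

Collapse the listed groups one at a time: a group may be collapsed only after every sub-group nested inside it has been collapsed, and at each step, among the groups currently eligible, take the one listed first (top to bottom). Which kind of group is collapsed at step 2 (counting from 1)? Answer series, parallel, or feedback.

The answer is parallel.

Reasoning:
Step 1 - series reduction of K2, K3, K4
Step 2 - parallel reduction of (K2*K3*K4), K5, K6, K7, K8
Step 3 - collapse the loop (K1 forward, ((K2*K3*K4)+K5+K6+K7+K8) return)
So the answer for step 2 is parallel.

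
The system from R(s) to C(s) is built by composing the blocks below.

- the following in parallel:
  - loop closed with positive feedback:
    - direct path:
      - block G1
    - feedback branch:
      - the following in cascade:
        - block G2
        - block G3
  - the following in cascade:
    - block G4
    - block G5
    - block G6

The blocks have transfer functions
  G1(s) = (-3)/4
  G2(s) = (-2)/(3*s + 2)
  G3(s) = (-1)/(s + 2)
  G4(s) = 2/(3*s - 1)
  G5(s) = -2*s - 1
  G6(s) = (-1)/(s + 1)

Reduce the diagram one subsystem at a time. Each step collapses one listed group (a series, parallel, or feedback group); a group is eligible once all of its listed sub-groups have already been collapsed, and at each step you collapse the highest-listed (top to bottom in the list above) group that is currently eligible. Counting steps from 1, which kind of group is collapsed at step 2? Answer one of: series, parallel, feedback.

(1) multiply G2, G3 (series)
(2) close the feedback loop around G1, (G2*G3)
(3) series reduction of G4, G5, G6
(4) add [G1/(1-G1*(G2*G3))], (G4*G5*G6) (parallel)
So the answer for step 2 is feedback.

Hence the answer: feedback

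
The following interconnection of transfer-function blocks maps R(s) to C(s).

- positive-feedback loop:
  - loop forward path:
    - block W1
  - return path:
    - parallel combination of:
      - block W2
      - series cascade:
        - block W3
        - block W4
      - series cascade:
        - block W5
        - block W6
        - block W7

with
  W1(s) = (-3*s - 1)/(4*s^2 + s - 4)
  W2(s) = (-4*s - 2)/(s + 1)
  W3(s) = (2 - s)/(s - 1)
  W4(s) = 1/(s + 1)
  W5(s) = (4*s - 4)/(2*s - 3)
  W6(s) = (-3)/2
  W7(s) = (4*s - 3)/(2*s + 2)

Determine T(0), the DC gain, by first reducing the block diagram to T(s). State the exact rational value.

Step 1. reduce the series chain W3, W4; result (2 - s)/(s^2 - 1)
Step 2. multiply W5, W6, W7 (series); result (-12*s^2 + 21*s - 9)/(2*s^2 - s - 3)
Step 3. sum the parallel branches W2, (W3*W4), (W5*W6*W7); result (-20*s^3 + 47*s^2 - 25*s - 3)/(2*s^3 - 3*s^2 - 2*s + 3)
Step 4. feedback reduction of W1, (W2+(W3*W4)+(W5*W6*W7)); result (-6*s^4 + 7*s^3 + 9*s^2 - 7*s - 3)/(8*s^5 - 70*s^4 + 102*s^3 - 6*s^2 - 23*s - 15)
Evaluating the step-4 result (the overall T(s)) at s = 0 gives T(0) = -3/(-15) = 1/5.

Final answer: 1/5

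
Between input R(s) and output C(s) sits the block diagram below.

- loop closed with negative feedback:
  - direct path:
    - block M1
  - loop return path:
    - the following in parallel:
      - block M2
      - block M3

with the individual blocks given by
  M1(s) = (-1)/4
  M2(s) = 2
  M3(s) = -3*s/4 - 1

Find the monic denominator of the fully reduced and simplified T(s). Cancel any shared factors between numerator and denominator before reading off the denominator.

Step 1. reduce the parallel group M2, M3, giving 1 - 3*s/4
Step 2. close the feedback loop around M1, (M2+M3), giving (-4)/(3*s + 12)
That last expression is T(s), already simplified. Scaling its denominator by 1/3 (the reciprocal of the leading coefficient) yields the monic denominator.

Answer: s + 4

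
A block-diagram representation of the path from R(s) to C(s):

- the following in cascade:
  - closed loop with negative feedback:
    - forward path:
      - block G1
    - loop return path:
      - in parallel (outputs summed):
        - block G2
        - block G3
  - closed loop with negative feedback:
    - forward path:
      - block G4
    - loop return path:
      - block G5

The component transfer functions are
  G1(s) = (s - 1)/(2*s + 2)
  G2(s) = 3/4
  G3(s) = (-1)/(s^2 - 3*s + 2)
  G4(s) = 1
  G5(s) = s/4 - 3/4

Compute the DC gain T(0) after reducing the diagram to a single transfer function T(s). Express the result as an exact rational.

Answer: -16/7

Working:
Step 1. sum the parallel branches G2, G3: (3*s^2 - 9*s + 2)/(4*s^2 - 12*s + 8)
Step 2. apply the feedback formula to G1, (G2+G3): (4*s^2 - 12*s + 8)/(11*s^2 - 17*s - 14)
Step 3. close the feedback loop around G4, G5: 4/(s + 1)
Step 4. series reduction of [G1/(1+G1*(G2+G3))], [G4/(1+G4*G5)]: (16*s^2 - 48*s + 32)/(11*s^3 - 6*s^2 - 31*s - 14)
Step 4 gives the overall T(s). Then T(0) = 32/(-14) = -16/7.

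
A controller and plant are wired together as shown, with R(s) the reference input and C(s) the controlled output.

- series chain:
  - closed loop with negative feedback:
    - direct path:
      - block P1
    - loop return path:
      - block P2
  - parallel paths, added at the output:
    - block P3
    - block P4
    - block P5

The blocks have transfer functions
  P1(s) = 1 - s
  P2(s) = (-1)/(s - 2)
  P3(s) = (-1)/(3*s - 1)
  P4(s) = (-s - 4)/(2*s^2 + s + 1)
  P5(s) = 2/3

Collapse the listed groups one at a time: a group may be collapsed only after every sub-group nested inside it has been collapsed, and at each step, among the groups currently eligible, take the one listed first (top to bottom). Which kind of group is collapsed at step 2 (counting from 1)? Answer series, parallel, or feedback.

(1) feedback reduction of P1, P2
(2) sum the parallel branches P3, P4, P5
(3) series reduction of [P1/(1+P1*P2)], (P3+P4+P5)
At step 2 the group reduced is parallel.

Final answer: parallel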